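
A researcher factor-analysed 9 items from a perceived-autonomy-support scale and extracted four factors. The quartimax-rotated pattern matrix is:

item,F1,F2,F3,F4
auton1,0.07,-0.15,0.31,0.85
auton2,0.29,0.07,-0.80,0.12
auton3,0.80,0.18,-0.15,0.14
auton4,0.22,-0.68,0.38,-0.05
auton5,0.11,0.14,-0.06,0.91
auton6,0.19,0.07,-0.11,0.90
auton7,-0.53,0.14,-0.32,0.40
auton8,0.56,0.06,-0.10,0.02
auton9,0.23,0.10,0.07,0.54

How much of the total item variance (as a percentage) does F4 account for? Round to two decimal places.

SS loadings for F4 = 0.85² + 0.12² + 0.14² + (-0.05)² + 0.91² + 0.90² + 0.40² + 0.02² + 0.54² = 2.8491
With 9 standardized items, total variance = 9. Proportion = 2.8491/9 = 0.3166 → 31.66%.

31.66%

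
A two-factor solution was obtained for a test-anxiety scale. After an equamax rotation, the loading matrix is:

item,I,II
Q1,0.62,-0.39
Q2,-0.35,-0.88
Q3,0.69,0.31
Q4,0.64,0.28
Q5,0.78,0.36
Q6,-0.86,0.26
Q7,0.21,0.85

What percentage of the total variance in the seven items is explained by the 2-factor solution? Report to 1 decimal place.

SS loadings by factor: 2.7847, 2.0207; total = 4.8054.
Total variance with 7 standardized items is 7, so the solution explains 4.8054/7 = 0.6865 = 68.65%.

68.6%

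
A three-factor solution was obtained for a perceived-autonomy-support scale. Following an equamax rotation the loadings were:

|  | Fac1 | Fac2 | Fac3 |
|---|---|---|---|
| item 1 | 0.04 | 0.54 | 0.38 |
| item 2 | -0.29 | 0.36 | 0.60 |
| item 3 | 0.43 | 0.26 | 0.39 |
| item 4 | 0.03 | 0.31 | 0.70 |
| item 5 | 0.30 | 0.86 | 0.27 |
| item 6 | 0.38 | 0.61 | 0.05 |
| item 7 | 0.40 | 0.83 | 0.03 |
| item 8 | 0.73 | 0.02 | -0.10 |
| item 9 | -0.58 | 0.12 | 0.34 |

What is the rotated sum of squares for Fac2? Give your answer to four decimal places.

SS loadings for Fac2 = 0.54² + 0.36² + 0.26² + 0.31² + 0.86² + 0.61² + 0.83² + 0.02² + 0.12² = 0.2916 + 0.1296 + 0.0676 + 0.0961 + 0.7396 + 0.3721 + 0.6889 + 0.0004 + 0.0144 = 2.4003

2.4003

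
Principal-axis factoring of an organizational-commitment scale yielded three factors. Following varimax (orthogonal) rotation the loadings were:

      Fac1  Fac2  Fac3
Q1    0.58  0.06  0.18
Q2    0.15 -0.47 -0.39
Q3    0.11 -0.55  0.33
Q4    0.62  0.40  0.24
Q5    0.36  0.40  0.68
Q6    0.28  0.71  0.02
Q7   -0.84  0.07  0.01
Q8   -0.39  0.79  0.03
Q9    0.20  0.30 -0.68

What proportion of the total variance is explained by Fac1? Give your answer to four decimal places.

SS loadings for Fac1 = 0.58² + 0.15² + 0.11² + 0.62² + 0.36² + 0.28² + (-0.84)² + (-0.39)² + 0.20² = 1.8611
Proportion of variance = 1.8611 / 9 = 0.2068.

0.2068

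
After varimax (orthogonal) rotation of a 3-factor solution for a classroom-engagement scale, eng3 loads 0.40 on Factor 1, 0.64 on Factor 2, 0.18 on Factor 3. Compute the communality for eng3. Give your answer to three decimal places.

h² = 0.40² + 0.64² + 0.18² = 0.1600 + 0.4096 + 0.0324 = 0.6020

0.602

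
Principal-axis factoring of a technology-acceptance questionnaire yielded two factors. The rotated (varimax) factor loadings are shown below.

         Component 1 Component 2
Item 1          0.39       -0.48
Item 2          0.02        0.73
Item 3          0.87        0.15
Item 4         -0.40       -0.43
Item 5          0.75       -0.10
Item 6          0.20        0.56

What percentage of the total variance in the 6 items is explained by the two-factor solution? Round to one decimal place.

49.4%

SS loadings by factor: 1.6719, 1.2943; total = 2.9662.
Total variance with 6 standardized items is 6, so the solution explains 2.9662/6 = 0.4944 = 49.44%.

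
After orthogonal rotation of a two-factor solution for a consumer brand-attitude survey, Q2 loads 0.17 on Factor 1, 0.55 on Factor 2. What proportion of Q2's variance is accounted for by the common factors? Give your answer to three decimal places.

0.331

h² = 0.17² + 0.55² = 0.0289 + 0.3025 = 0.3314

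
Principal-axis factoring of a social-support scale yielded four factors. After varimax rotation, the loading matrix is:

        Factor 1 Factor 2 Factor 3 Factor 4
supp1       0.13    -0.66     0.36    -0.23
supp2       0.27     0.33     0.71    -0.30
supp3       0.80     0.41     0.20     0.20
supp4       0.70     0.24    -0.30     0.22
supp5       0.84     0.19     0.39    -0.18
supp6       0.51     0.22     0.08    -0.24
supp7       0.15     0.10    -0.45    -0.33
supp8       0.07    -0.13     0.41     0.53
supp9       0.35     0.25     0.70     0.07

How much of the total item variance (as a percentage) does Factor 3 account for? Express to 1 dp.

19.8%

SS loadings for Factor 3 = 0.36² + 0.71² + 0.20² + (-0.30)² + 0.39² + 0.08² + (-0.45)² + 0.41² + 0.70² = 1.7828
With 9 standardized items, total variance = 9. Proportion = 1.7828/9 = 0.1981 → 19.81%.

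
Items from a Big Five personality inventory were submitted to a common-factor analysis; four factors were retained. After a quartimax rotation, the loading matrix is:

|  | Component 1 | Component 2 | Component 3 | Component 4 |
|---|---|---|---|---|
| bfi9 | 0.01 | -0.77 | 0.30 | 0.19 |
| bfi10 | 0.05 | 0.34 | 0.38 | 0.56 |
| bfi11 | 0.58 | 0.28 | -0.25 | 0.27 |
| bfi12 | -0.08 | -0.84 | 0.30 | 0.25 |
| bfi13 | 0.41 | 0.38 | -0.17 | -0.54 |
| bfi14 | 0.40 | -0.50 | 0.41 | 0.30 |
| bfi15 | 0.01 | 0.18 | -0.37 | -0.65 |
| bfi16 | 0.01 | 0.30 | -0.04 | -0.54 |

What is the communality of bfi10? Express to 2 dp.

0.58

h² = 0.05² + 0.34² + 0.38² + 0.56² = 0.0025 + 0.1156 + 0.1444 + 0.3136 = 0.5761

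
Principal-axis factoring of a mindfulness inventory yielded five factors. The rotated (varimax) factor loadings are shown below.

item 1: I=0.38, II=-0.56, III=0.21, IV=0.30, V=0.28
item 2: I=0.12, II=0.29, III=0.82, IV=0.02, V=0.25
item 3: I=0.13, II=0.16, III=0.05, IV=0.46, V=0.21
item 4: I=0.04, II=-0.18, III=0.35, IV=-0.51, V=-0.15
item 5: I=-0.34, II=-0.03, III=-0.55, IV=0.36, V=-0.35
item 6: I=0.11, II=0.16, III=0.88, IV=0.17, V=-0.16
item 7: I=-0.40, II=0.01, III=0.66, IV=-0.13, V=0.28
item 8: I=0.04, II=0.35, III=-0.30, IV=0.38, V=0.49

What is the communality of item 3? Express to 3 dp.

0.301

h² = 0.13² + 0.16² + 0.05² + 0.46² + 0.21² = 0.0169 + 0.0256 + 0.0025 + 0.2116 + 0.0441 = 0.3007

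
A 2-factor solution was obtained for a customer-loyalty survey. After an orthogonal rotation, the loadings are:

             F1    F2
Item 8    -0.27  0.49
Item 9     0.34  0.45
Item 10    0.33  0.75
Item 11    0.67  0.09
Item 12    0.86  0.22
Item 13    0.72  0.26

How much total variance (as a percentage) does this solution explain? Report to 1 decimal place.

SS loadings by factor: 2.0043, 1.1292; total = 3.1335.
Total variance with 6 standardized items is 6, so the solution explains 3.1335/6 = 0.5222 = 52.23%.

52.2%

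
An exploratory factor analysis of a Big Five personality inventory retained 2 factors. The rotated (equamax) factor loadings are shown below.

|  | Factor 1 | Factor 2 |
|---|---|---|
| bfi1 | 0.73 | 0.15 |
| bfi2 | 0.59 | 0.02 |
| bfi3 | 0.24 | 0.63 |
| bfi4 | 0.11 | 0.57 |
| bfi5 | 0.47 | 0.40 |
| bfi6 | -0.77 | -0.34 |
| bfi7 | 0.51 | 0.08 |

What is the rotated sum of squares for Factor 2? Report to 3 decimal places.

SS loadings for Factor 2 = 0.15² + 0.02² + 0.63² + 0.57² + 0.40² + (-0.34)² + 0.08² = 0.0225 + 0.0004 + 0.3969 + 0.3249 + 0.1600 + 0.1156 + 0.0064 = 1.0267

1.027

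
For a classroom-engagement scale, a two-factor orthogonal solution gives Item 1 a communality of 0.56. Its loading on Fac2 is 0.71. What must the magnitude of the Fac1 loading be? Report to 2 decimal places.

Under orthogonal rotation h² = Σλ², so λ_Fac1² = h² − (0.5041) = 0.56 − 0.5041 = 0.0559.
|λ| = √0.0559 = 0.2364.

0.24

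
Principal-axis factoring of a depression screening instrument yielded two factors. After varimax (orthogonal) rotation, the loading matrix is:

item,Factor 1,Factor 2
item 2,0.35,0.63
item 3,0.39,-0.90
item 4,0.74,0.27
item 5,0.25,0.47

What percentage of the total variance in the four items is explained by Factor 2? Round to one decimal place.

37.5%

SS loadings for Factor 2 = 0.63² + (-0.90)² + 0.27² + 0.47² = 1.5007
With 4 standardized items, total variance = 4. Proportion = 1.5007/4 = 0.3752 → 37.52%.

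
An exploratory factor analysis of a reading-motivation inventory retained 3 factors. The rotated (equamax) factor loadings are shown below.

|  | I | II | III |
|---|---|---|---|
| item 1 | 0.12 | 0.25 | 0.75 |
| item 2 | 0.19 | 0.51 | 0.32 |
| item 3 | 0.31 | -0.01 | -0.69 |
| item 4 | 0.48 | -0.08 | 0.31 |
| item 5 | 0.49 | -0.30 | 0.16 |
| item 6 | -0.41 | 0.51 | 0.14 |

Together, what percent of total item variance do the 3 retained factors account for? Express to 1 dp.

Communalities: 0.6394, 0.3986, 0.5723, 0.3329, 0.3557, 0.4478; Σh² = 2.7467.
Total variance with 6 standardized items is 6, so the solution explains 2.7467/6 = 0.4578 = 45.78%.

45.8%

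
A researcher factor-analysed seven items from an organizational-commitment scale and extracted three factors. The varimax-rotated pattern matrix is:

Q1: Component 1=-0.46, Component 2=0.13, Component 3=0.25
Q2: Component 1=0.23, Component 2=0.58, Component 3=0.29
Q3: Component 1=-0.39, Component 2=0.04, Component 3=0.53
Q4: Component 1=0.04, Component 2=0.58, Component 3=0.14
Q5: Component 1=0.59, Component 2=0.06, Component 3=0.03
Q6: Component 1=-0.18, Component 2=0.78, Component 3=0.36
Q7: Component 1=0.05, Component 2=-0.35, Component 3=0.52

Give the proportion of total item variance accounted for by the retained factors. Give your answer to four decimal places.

0.4393

SS loadings by factor: 0.8012, 1.4258, 0.8480; total = 3.0750.
Total variance with 7 standardized items is 7, so the solution explains 3.0750/7 = 0.4393.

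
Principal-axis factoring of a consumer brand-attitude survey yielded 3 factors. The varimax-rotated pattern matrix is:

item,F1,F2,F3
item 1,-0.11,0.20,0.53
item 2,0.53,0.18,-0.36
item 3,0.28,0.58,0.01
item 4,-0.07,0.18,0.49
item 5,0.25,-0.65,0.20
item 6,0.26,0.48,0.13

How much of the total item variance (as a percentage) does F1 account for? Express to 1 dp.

8.4%

SS loadings for F1 = (-0.11)² + 0.53² + 0.28² + (-0.07)² + 0.25² + 0.26² = 0.5064
With 6 standardized items, total variance = 6. Proportion = 0.5064/6 = 0.0844 → 8.44%.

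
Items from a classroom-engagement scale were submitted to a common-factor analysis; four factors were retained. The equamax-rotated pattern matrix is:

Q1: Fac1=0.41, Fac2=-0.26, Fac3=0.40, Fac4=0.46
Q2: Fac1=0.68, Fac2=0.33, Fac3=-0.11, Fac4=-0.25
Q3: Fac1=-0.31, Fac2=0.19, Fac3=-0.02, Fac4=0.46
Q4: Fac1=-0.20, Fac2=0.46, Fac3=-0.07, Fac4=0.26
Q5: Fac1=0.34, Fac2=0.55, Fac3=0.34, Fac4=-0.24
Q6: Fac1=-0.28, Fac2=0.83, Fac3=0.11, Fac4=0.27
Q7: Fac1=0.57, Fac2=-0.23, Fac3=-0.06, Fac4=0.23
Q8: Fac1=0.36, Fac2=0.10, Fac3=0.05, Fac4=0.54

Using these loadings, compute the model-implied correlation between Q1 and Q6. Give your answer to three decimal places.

r̂ = Σ λ_i·λ_j across factors = (0.41)(-0.28) + (-0.26)(0.83) + (0.40)(0.11) + (0.46)(0.27)
  = -0.1148 -0.2158 +0.0440 +0.1242 = -0.1624

-0.162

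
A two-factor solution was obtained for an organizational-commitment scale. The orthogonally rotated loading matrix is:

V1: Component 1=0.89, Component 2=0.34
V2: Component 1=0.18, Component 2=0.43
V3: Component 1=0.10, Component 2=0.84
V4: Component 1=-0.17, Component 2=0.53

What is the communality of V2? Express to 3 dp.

h² = 0.18² + 0.43² = 0.0324 + 0.1849 = 0.2173

0.217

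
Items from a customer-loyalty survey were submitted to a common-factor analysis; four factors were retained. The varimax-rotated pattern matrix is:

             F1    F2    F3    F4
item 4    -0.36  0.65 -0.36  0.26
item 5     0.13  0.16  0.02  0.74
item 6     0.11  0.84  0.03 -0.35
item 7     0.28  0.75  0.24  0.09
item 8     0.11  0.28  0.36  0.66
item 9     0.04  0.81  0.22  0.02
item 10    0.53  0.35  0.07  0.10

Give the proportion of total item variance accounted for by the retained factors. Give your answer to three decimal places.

0.667

Communalities: 0.7493, 0.5905, 0.8411, 0.7066, 0.6557, 0.7065, 0.4183; Σh² = 4.6680.
Total variance with 7 standardized items is 7, so the solution explains 4.6680/7 = 0.6669.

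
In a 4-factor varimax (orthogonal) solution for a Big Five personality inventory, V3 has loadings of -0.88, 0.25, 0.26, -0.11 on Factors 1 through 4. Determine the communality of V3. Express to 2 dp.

0.92

h² = (-0.88)² + 0.25² + 0.26² + (-0.11)² = 0.7744 + 0.0625 + 0.0676 + 0.0121 = 0.9166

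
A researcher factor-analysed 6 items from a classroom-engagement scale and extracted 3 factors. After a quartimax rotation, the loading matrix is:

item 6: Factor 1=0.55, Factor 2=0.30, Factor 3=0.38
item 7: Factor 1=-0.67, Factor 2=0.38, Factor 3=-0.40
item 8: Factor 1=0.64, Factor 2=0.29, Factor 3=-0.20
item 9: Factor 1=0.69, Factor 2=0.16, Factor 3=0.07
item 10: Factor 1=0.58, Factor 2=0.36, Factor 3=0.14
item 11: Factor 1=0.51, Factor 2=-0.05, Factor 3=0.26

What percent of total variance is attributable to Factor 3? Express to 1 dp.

SS loadings for Factor 3 = 0.38² + (-0.40)² + (-0.20)² + 0.07² + 0.14² + 0.26² = 0.4365
With 6 standardized items, total variance = 6. Proportion = 0.4365/6 = 0.0728 → 7.28%.

7.3%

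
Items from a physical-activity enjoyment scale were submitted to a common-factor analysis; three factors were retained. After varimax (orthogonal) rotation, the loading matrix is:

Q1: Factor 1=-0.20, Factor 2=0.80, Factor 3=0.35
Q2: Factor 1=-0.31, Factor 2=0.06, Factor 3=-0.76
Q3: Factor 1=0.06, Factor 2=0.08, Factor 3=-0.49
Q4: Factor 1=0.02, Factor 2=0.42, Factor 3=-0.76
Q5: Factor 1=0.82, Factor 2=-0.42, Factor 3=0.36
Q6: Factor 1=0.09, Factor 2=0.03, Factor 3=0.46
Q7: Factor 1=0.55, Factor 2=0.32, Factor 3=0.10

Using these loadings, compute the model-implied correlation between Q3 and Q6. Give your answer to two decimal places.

r̂ = Σ λ_i·λ_j across factors = (0.06)(0.09) + (0.08)(0.03) + (-0.49)(0.46)
  = +0.0054 +0.0024 -0.2254 = -0.2176

-0.22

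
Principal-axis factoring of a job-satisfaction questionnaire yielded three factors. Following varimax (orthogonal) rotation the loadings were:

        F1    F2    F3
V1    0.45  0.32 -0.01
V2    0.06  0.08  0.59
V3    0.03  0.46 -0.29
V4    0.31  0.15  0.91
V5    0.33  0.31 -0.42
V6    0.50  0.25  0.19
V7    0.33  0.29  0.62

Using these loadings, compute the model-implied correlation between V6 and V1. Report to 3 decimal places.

0.303

r̂ = Σ λ_i·λ_j across factors = (0.50)(0.45) + (0.25)(0.32) + (0.19)(-0.01)
  = +0.2250 +0.0800 -0.0019 = 0.3031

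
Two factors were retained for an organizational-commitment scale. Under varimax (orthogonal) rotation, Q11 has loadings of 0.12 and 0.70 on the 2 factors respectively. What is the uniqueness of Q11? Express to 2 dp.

0.50

h² = 0.12² + 0.70² = 0.0144 + 0.4900 = 0.5044
Uniqueness u² = 1 − h² = 1 − 0.5044 = 0.4956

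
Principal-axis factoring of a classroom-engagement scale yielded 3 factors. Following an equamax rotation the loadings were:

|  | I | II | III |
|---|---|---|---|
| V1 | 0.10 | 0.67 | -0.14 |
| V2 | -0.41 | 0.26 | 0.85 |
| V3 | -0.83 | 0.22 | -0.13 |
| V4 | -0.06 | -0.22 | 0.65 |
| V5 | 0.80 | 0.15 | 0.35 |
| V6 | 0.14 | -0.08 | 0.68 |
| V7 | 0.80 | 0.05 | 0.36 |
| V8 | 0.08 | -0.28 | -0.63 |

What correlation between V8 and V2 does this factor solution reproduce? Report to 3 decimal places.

-0.641

r̂ = Σ λ_i·λ_j across factors = (0.08)(-0.41) + (-0.28)(0.26) + (-0.63)(0.85)
  = -0.0328 -0.0728 -0.5355 = -0.6411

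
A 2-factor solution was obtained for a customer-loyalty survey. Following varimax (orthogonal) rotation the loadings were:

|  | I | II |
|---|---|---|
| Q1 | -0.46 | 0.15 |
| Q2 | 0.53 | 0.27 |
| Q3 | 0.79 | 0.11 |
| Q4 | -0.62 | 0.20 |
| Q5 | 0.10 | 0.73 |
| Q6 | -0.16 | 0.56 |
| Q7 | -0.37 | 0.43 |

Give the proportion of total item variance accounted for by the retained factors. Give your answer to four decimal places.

0.4075

SS loadings by factor: 1.6735, 1.1789; total = 2.8524.
Total variance with 7 standardized items is 7, so the solution explains 2.8524/7 = 0.4075.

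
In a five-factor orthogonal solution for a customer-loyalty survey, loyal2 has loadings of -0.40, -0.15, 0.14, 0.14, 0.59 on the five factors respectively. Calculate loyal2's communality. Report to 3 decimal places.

h² = (-0.40)² + (-0.15)² + 0.14² + 0.14² + 0.59² = 0.1600 + 0.0225 + 0.0196 + 0.0196 + 0.3481 = 0.5698

0.570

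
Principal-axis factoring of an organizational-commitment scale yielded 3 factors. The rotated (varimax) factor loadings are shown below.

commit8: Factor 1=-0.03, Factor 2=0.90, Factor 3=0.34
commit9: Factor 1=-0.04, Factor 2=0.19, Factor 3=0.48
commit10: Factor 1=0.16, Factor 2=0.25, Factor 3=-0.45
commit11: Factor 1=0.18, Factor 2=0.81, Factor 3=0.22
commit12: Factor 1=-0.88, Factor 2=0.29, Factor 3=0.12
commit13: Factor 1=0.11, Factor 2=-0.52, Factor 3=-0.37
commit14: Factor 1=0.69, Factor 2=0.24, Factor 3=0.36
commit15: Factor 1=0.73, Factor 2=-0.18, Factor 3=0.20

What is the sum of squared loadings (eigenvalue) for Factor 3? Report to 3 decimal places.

SS loadings for Factor 3 = 0.34² + 0.48² + (-0.45)² + 0.22² + 0.12² + (-0.37)² + 0.36² + 0.20² = 0.1156 + 0.2304 + 0.2025 + 0.0484 + 0.0144 + 0.1369 + 0.1296 + 0.0400 = 0.9178

0.918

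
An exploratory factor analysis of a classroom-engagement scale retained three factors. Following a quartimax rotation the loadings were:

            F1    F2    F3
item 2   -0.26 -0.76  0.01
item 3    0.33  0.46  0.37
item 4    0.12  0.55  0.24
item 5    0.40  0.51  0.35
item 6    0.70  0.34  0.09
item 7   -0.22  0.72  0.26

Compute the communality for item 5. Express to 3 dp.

0.543

h² = 0.40² + 0.51² + 0.35² = 0.1600 + 0.2601 + 0.1225 = 0.5426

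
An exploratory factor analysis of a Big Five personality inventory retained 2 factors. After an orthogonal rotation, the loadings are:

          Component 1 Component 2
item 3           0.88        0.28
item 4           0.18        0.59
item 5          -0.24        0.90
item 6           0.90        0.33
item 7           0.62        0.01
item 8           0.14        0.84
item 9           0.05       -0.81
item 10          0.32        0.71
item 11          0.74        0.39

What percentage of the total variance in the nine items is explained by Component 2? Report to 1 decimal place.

37.4%

SS loadings for Component 2 = 0.28² + 0.59² + 0.90² + 0.33² + 0.01² + 0.84² + (-0.81)² + 0.71² + 0.39² = 3.3634
With 9 standardized items, total variance = 9. Proportion = 3.3634/9 = 0.3737 → 37.37%.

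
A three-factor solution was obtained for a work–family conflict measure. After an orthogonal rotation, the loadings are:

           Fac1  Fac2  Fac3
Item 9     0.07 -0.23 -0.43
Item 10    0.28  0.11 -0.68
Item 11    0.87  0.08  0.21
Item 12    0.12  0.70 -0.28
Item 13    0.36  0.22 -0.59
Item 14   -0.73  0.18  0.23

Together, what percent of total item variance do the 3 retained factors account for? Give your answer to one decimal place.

55.5%

Communalities: 0.2427, 0.5529, 0.8074, 0.5828, 0.5261, 0.6182; Σh² = 3.3301.
Total variance with 6 standardized items is 6, so the solution explains 3.3301/6 = 0.5550 = 55.50%.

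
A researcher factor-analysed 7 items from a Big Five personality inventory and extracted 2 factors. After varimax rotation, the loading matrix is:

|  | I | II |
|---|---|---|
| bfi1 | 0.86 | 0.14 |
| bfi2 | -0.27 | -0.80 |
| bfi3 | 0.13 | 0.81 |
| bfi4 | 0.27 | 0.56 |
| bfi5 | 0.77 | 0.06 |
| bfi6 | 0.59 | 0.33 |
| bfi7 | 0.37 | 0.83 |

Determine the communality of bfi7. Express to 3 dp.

h² = 0.37² + 0.83² = 0.1369 + 0.6889 = 0.8258

0.826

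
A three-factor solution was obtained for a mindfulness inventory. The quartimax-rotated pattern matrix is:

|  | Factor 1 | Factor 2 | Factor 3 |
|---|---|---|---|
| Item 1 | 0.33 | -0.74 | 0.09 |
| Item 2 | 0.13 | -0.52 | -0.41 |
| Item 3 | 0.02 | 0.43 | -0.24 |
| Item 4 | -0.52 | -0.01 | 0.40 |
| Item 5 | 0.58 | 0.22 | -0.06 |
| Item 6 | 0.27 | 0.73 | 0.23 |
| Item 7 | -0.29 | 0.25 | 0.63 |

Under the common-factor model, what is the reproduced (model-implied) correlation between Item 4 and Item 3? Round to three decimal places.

r̂ = Σ λ_i·λ_j across factors = (-0.52)(0.02) + (-0.01)(0.43) + (0.40)(-0.24)
  = -0.0104 -0.0043 -0.0960 = -0.1107

-0.111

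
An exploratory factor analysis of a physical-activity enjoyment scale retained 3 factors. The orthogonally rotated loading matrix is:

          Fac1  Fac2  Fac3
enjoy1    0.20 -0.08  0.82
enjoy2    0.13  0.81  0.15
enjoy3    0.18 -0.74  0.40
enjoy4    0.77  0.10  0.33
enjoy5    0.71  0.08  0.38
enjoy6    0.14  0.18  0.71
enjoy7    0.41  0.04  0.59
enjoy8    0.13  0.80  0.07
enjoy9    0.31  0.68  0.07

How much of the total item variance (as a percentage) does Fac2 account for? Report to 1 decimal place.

26.3%

SS loadings for Fac2 = (-0.08)² + 0.81² + (-0.74)² + 0.10² + 0.08² + 0.18² + 0.04² + 0.80² + 0.68² = 2.3629
With 9 standardized items, total variance = 9. Proportion = 2.3629/9 = 0.2625 → 26.25%.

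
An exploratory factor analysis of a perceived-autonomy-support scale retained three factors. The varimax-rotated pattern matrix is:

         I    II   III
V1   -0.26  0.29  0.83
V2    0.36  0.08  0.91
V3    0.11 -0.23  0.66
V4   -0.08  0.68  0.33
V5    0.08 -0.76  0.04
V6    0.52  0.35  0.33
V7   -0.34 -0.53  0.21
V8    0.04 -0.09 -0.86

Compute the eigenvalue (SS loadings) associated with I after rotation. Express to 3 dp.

0.610

SS loadings for I = (-0.26)² + 0.36² + 0.11² + (-0.08)² + 0.08² + 0.52² + (-0.34)² + 0.04² = 0.0676 + 0.1296 + 0.0121 + 0.0064 + 0.0064 + 0.2704 + 0.1156 + 0.0016 = 0.6097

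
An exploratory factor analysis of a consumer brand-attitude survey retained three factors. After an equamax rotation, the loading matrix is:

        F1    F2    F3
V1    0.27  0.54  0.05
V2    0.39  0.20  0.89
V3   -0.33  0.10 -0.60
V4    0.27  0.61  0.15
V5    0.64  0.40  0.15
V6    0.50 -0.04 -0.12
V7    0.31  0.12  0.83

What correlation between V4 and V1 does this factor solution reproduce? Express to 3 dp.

r̂ = Σ λ_i·λ_j across factors = (0.27)(0.27) + (0.61)(0.54) + (0.15)(0.05)
  = +0.0729 +0.3294 +0.0075 = 0.4098

0.410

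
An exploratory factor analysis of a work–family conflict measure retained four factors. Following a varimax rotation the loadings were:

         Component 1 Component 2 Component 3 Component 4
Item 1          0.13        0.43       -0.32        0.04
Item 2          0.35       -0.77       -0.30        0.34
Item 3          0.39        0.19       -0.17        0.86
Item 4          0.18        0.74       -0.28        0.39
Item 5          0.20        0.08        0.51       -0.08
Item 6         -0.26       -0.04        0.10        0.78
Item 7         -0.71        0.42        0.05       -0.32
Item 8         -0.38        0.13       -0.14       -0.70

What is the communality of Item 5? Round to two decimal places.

h² = 0.20² + 0.08² + 0.51² + (-0.08)² = 0.0400 + 0.0064 + 0.2601 + 0.0064 = 0.3129

0.31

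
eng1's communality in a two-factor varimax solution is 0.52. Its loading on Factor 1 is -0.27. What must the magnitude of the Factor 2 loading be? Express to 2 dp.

Under orthogonal rotation h² = Σλ², so λ_Factor 2² = h² − (0.0729) = 0.52 − 0.0729 = 0.4471.
|λ| = √0.4471 = 0.6687.

0.67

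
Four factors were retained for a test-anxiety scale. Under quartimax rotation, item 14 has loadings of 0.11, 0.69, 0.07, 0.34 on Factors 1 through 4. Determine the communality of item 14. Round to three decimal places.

h² = 0.11² + 0.69² + 0.07² + 0.34² = 0.0121 + 0.4761 + 0.0049 + 0.1156 = 0.6087

0.609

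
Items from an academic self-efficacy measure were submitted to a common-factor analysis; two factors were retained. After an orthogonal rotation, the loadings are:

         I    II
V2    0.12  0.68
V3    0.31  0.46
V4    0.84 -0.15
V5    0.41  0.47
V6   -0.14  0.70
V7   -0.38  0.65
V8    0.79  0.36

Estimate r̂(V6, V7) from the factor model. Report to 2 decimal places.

0.51

r̂ = Σ λ_i·λ_j across factors = (-0.14)(-0.38) + (0.70)(0.65)
  = +0.0532 +0.4550 = 0.5082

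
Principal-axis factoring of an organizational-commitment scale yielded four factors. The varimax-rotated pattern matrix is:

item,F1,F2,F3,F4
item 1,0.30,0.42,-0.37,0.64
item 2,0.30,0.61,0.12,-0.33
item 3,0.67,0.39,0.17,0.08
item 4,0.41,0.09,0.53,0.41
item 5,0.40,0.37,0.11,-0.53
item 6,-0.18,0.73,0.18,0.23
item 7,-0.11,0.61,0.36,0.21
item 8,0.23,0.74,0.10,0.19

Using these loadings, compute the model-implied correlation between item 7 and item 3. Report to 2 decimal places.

0.24

r̂ = Σ λ_i·λ_j across factors = (-0.11)(0.67) + (0.61)(0.39) + (0.36)(0.17) + (0.21)(0.08)
  = -0.0737 +0.2379 +0.0612 +0.0168 = 0.2422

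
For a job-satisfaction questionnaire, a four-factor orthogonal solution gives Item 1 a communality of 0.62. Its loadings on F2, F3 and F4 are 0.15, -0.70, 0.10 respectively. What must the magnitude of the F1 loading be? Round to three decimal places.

Under orthogonal rotation h² = Σλ², so λ_F1² = h² − (0.5225) = 0.62 − 0.5225 = 0.0975.
|λ| = √0.0975 = 0.3122.

0.312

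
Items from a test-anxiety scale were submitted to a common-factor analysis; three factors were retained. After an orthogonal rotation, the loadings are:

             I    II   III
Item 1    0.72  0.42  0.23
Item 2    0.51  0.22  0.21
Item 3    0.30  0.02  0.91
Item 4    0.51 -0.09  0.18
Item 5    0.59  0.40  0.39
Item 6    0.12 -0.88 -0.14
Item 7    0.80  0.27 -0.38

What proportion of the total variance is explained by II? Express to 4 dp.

SS loadings for II = 0.42² + 0.22² + 0.02² + (-0.09)² + 0.40² + (-0.88)² + 0.27² = 1.2406
Proportion of variance = 1.2406 / 7 = 0.1772.

0.1772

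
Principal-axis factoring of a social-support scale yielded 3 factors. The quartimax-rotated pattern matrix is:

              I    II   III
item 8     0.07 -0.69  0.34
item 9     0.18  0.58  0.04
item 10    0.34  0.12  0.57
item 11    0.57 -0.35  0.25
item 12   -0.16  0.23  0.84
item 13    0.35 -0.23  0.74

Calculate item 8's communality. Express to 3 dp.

0.597

h² = 0.07² + (-0.69)² + 0.34² = 0.0049 + 0.4761 + 0.1156 = 0.5966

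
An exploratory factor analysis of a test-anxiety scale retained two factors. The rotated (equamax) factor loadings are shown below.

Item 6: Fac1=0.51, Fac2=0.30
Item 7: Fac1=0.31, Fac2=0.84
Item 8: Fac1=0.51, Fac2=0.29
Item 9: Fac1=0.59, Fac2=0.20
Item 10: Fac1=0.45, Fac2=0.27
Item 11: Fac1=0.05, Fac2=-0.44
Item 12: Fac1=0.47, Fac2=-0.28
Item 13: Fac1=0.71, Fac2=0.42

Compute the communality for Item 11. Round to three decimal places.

0.196

h² = 0.05² + (-0.44)² = 0.0025 + 0.1936 = 0.1961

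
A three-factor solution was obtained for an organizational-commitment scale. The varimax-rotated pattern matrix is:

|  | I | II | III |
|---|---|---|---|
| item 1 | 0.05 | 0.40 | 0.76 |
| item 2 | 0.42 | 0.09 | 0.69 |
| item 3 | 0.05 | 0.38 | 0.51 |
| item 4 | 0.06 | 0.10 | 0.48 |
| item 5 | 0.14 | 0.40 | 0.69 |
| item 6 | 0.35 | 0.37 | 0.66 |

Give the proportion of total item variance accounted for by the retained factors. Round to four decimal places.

0.5671

SS loadings by factor: 0.3271, 0.6194, 2.4559; total = 3.4024.
Total variance with 6 standardized items is 6, so the solution explains 3.4024/6 = 0.5671.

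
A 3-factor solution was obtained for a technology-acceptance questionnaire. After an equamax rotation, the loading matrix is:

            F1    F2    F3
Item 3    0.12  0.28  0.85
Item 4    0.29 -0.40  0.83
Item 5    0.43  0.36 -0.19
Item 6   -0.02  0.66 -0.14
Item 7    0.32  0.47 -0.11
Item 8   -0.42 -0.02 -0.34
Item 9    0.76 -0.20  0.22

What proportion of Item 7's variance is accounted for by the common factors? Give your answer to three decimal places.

0.335

h² = 0.32² + 0.47² + (-0.11)² = 0.1024 + 0.2209 + 0.0121 = 0.3354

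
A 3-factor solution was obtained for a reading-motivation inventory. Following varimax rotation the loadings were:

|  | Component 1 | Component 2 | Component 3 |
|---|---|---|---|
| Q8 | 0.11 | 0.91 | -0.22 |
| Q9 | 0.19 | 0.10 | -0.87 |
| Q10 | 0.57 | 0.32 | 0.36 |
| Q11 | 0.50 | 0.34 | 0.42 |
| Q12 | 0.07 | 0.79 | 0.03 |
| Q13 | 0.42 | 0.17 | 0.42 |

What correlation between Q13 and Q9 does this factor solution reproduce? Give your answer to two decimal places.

-0.27

r̂ = Σ λ_i·λ_j across factors = (0.42)(0.19) + (0.17)(0.10) + (0.42)(-0.87)
  = +0.0798 +0.0170 -0.3654 = -0.2686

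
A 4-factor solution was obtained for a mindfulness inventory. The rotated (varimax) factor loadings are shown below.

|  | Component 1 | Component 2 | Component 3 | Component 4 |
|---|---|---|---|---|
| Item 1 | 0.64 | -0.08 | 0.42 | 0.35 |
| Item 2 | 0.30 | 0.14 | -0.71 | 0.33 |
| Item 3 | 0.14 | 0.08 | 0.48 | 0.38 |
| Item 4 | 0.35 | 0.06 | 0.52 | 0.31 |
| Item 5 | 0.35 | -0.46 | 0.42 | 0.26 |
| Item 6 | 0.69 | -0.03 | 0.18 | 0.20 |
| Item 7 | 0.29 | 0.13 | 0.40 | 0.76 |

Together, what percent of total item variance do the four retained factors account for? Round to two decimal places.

61.39%

SS loadings by factor: 1.3244, 0.2654, 1.5501, 1.1571; total = 4.2970.
Total variance with 7 standardized items is 7, so the solution explains 4.2970/7 = 0.6139 = 61.39%.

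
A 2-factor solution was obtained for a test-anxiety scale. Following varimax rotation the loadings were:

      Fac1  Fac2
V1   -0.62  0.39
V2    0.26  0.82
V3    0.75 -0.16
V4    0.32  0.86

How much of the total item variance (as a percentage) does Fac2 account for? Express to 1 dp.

SS loadings for Fac2 = 0.39² + 0.82² + (-0.16)² + 0.86² = 1.5897
With 4 standardized items, total variance = 4. Proportion = 1.5897/4 = 0.3974 → 39.74%.

39.7%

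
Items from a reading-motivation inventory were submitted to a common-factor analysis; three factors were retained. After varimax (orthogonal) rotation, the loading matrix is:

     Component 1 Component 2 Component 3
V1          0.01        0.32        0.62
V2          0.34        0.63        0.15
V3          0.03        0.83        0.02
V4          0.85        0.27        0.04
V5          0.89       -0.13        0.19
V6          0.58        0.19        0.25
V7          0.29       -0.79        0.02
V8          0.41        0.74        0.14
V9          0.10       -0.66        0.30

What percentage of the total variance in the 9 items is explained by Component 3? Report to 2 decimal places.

6.86%

SS loadings for Component 3 = 0.62² + 0.15² + 0.02² + 0.04² + 0.19² + 0.25² + 0.02² + 0.14² + 0.30² = 0.6175
With 9 standardized items, total variance = 9. Proportion = 0.6175/9 = 0.0686 → 6.86%.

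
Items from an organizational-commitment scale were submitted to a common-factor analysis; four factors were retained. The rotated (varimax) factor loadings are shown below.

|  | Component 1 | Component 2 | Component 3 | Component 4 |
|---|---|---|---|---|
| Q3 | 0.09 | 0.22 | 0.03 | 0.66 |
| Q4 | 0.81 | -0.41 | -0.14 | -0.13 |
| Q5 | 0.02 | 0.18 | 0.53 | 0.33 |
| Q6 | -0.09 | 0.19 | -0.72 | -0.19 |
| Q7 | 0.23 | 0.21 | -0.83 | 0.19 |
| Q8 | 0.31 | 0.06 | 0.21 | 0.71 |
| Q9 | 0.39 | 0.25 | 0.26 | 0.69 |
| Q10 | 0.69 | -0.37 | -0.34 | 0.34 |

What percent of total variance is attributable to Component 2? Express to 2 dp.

6.65%

SS loadings for Component 2 = 0.22² + (-0.41)² + 0.18² + 0.19² + 0.21² + 0.06² + 0.25² + (-0.37)² = 0.5321
With 8 standardized items, total variance = 8. Proportion = 0.5321/8 = 0.0665 → 6.65%.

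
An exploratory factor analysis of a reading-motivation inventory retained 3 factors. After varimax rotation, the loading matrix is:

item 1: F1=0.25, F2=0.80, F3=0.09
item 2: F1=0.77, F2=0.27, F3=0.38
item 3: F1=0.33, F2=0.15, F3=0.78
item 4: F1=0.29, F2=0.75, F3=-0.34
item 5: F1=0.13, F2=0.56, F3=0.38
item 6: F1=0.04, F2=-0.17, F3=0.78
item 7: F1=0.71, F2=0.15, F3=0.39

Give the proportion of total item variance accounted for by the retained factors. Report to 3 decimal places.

0.688

SS loadings by factor: 1.3710, 1.6629, 1.7814; total = 4.8153.
Total variance with 7 standardized items is 7, so the solution explains 4.8153/7 = 0.6879.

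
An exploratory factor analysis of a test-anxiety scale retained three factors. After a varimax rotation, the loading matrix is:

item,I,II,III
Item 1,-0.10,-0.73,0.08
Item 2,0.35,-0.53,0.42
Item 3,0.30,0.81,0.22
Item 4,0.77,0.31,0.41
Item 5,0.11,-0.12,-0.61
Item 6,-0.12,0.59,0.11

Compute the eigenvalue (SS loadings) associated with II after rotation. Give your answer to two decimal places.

SS loadings for II = (-0.73)² + (-0.53)² + 0.81² + 0.31² + (-0.12)² + 0.59² = 0.5329 + 0.2809 + 0.6561 + 0.0961 + 0.0144 + 0.3481 = 1.9285

1.93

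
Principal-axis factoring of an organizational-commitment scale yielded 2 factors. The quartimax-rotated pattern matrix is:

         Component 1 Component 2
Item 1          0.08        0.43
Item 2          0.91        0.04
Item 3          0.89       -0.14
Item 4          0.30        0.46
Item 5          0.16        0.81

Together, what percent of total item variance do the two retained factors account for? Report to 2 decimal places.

Communalities: 0.1913, 0.8297, 0.8117, 0.3016, 0.6817; Σh² = 2.8160.
Total variance with 5 standardized items is 5, so the solution explains 2.8160/5 = 0.5632 = 56.32%.

56.32%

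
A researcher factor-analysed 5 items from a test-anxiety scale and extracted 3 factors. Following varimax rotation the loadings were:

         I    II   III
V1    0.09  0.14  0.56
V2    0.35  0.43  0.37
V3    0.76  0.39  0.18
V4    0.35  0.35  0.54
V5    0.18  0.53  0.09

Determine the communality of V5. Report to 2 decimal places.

h² = 0.18² + 0.53² + 0.09² = 0.0324 + 0.2809 + 0.0081 = 0.3214

0.32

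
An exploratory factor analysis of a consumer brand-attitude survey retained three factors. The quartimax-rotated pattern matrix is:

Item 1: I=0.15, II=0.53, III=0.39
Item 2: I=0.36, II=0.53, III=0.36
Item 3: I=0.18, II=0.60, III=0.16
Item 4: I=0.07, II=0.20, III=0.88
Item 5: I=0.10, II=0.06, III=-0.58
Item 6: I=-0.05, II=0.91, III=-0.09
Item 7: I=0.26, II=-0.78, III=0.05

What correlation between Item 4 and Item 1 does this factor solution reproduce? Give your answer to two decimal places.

0.46

r̂ = Σ λ_i·λ_j across factors = (0.07)(0.15) + (0.20)(0.53) + (0.88)(0.39)
  = +0.0105 +0.1060 +0.3432 = 0.4597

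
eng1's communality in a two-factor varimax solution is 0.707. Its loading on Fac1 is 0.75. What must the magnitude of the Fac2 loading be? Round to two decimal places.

0.38

Under orthogonal rotation h² = Σλ², so λ_Fac2² = h² − (0.5625) = 0.707 − 0.5625 = 0.1445.
|λ| = √0.1445 = 0.3801.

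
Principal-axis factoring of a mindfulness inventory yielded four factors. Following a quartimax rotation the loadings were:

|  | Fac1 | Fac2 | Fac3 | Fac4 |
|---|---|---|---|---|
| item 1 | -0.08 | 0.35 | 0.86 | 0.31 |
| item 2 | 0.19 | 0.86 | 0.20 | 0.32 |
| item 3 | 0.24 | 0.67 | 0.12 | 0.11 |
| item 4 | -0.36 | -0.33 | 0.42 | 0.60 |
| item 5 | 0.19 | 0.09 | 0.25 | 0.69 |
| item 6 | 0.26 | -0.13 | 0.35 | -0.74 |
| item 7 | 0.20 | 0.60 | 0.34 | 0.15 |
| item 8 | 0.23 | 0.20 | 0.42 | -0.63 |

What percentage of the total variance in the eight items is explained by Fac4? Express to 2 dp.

25.17%

SS loadings for Fac4 = 0.31² + 0.32² + 0.11² + 0.60² + 0.69² + (-0.74)² + 0.15² + (-0.63)² = 2.0137
With 8 standardized items, total variance = 8. Proportion = 2.0137/8 = 0.2517 → 25.17%.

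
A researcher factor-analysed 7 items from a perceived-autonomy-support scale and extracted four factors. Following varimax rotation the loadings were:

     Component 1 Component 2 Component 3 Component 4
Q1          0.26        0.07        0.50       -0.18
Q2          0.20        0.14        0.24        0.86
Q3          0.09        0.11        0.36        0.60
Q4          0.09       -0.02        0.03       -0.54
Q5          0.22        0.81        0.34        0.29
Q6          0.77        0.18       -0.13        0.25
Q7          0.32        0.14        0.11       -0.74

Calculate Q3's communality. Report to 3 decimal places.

0.510

h² = 0.09² + 0.11² + 0.36² + 0.60² = 0.0081 + 0.0121 + 0.1296 + 0.3600 = 0.5098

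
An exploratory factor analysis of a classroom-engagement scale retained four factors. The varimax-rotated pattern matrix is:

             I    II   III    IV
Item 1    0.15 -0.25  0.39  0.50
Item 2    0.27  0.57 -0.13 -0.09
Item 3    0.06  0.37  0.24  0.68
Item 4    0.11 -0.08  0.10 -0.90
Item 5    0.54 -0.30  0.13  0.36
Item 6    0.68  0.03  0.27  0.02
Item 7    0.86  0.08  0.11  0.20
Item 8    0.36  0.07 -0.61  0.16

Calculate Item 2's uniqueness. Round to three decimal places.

h² = 0.27² + 0.57² + (-0.13)² + (-0.09)² = 0.0729 + 0.3249 + 0.0169 + 0.0081 = 0.4228
Uniqueness u² = 1 − h² = 1 − 0.4228 = 0.5772

0.577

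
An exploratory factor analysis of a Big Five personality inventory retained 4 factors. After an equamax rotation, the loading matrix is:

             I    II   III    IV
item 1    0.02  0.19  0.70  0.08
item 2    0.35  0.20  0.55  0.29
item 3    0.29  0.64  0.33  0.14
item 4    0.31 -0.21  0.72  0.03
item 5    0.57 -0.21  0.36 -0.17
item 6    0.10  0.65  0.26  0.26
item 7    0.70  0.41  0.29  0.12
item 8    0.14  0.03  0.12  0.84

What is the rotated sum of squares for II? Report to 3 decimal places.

SS loadings for II = 0.19² + 0.20² + 0.64² + (-0.21)² + (-0.21)² + 0.65² + 0.41² + 0.03² = 0.0361 + 0.0400 + 0.4096 + 0.0441 + 0.0441 + 0.4225 + 0.1681 + 0.0009 = 1.1654

1.165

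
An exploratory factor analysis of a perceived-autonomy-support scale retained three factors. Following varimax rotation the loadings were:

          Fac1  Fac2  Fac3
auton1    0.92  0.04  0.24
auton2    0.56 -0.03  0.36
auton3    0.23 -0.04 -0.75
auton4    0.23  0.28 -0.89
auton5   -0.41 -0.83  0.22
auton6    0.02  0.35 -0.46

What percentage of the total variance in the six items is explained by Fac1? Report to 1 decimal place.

SS loadings for Fac1 = 0.92² + 0.56² + 0.23² + 0.23² + (-0.41)² + 0.02² = 1.4343
With 6 standardized items, total variance = 6. Proportion = 1.4343/6 = 0.2391 → 23.91%.

23.9%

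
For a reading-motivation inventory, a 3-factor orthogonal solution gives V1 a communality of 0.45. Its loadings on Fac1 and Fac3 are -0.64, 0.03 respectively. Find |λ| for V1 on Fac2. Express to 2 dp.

0.20

Under orthogonal rotation h² = Σλ², so λ_Fac2² = h² − (0.4105) = 0.45 − 0.4105 = 0.0395.
|λ| = √0.0395 = 0.1987.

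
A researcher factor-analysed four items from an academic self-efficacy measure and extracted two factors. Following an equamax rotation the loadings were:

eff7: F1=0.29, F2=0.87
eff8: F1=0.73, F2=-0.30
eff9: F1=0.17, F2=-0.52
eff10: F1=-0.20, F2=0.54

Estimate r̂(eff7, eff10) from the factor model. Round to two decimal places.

r̂ = Σ λ_i·λ_j across factors = (0.29)(-0.20) + (0.87)(0.54)
  = -0.0580 +0.4698 = 0.4118

0.41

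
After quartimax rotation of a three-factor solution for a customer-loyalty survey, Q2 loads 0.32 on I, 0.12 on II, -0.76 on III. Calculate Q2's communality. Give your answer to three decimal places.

h² = 0.32² + 0.12² + (-0.76)² = 0.1024 + 0.0144 + 0.5776 = 0.6944

0.694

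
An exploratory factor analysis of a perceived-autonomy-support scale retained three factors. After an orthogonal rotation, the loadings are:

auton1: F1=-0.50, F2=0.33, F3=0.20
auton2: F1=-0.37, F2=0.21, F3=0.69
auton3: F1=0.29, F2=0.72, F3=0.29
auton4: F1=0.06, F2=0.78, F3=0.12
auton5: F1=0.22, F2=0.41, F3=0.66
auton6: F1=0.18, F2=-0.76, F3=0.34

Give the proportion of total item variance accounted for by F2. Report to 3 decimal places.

0.338

SS loadings for F2 = 0.33² + 0.21² + 0.72² + 0.78² + 0.41² + (-0.76)² = 2.0255
Proportion of variance = 2.0255 / 6 = 0.3376.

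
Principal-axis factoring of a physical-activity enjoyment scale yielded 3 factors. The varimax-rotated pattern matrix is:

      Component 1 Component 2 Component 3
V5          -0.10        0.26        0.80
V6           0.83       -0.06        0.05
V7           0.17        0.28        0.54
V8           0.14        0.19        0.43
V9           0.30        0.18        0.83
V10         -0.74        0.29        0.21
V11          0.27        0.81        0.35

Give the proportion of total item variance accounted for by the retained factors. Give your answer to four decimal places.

Communalities: 0.7176, 0.6950, 0.3989, 0.2406, 0.8113, 0.6758, 0.8515; Σh² = 4.3907.
Total variance with 7 standardized items is 7, so the solution explains 4.3907/7 = 0.6272.

0.6272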